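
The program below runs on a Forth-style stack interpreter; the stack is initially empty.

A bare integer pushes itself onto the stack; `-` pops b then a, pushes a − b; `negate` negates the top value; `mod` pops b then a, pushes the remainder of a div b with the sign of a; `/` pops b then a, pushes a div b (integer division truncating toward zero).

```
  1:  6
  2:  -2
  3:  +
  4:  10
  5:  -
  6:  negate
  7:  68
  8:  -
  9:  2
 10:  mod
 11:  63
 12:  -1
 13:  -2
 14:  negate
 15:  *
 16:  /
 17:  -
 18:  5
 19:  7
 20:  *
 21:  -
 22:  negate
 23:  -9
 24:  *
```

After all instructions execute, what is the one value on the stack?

-36

6      : 6
-2     : 6 -2
+      : 4
10     : 4 10
-      : -6
negate : 6
68     : 6 68
-      : -62
2      : -62 2
mod    : 0
63     : 0 63
-1     : 0 63 -1
-2     : 0 63 -1 -2
negate : 0 63 -1 2
*      : 0 63 -2
/      : 0 -31
-      : 31
5      : 31 5
7      : 31 5 7
*      : 31 35
-      : -4
negate : 4
-9     : 4 -9
*      : -36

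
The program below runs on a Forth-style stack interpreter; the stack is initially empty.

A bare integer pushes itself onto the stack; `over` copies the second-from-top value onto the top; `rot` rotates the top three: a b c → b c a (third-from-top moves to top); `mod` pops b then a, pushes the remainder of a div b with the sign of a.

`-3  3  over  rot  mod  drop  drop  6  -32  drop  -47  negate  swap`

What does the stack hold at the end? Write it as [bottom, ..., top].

[47, 6]

-3     -> -3
3      -> -3 3
over   -> -3 3 -3
rot    -> 3 -3 -3
mod    -> 3 0
drop   -> 3
drop   -> (empty)
6      -> 6
-32    -> 6 -32
drop   -> 6
-47    -> 6 -47
negate -> 6 47
swap   -> 47 6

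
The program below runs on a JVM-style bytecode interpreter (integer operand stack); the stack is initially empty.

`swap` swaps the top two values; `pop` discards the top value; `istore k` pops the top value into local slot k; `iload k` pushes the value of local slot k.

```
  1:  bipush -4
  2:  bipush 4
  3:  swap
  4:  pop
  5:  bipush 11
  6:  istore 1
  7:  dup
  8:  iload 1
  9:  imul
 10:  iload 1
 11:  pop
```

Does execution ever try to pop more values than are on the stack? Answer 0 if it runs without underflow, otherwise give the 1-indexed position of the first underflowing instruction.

bipush -4 → [-4]
bipush 4  → [-4, 4]
swap      → [4, -4]
pop       → [4]
bipush 11 → [4, 11]
istore 1  → [4]
dup       → [4, 4]
iload 1   → [4, 4, 11]
imul      → [4, 44]
iload 1   → [4, 44, 11]
pop       → [4, 44]

0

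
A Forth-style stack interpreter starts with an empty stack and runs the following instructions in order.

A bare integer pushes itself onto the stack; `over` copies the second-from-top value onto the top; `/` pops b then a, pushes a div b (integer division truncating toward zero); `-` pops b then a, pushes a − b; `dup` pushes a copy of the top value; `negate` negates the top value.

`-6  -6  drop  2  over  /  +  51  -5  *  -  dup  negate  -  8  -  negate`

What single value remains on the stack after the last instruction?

-490

-6     -> -6
-6     -> -6 -6
drop   -> -6
2      -> -6 2
over   -> -6 2 -6
/      -> -6 0
+      -> -6
51     -> -6 51
-5     -> -6 51 -5
*      -> -6 -255
-      -> 249
dup    -> 249 249
negate -> 249 -249
-      -> 498
8      -> 498 8
-      -> 490
negate -> -490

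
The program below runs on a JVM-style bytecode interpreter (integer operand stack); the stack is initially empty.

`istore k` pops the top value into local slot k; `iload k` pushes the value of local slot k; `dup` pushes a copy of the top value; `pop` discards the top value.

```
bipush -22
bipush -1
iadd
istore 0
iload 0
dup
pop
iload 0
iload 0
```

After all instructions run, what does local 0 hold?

-23

bipush -22 -> [-22]
bipush -1  -> [-22, -1]
iadd       -> [-23]
istore 0   -> []
iload 0    -> [-23]
dup        -> [-23, -23]
pop        -> [-23]
iload 0    -> [-23, -23]
iload 0    -> [-23, -23, -23]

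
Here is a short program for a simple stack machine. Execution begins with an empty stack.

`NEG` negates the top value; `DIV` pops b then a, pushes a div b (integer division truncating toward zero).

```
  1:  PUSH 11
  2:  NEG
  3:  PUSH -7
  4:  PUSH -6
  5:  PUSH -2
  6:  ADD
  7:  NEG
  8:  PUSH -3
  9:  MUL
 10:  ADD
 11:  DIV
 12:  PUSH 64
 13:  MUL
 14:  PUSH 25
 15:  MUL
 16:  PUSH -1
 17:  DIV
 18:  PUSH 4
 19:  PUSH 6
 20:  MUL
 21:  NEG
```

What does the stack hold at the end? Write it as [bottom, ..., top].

PUSH 11 : 11
NEG     : -11
PUSH -7 : -11 -7
PUSH -6 : -11 -7 -6
PUSH -2 : -11 -7 -6 -2
ADD     : -11 -7 -8
NEG     : -11 -7 8
PUSH -3 : -11 -7 8 -3
MUL     : -11 -7 -24
ADD     : -11 -31
DIV     : 0
PUSH 64 : 0 64
MUL     : 0
PUSH 25 : 0 25
MUL     : 0
PUSH -1 : 0 -1
DIV     : 0
PUSH 4  : 0 4
PUSH 6  : 0 4 6
MUL     : 0 24
NEG     : 0 -24

[0, -24]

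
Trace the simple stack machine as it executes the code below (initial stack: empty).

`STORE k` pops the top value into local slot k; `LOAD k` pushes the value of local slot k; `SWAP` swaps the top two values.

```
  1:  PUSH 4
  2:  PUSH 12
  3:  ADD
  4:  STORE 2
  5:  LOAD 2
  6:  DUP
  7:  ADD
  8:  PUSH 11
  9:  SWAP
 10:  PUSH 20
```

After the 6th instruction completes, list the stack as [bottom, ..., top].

[16, 16]

PUSH 4  : [4]
PUSH 12 : [4, 12]
ADD     : [16]
STORE 2 : []
LOAD 2  : [16]
DUP     : [16, 16]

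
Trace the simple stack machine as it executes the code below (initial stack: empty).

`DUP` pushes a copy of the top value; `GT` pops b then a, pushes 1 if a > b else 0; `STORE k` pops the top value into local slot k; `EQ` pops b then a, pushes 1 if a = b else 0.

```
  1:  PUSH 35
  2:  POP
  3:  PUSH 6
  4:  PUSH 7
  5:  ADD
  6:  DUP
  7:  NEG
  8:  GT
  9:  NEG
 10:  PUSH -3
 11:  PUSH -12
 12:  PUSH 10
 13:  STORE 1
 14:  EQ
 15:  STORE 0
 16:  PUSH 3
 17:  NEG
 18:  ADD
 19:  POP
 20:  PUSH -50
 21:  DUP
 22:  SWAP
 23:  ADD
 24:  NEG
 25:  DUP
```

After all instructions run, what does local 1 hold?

10

PUSH 35  : [35]
POP      : []
PUSH 6   : [6]
PUSH 7   : [6, 7]
ADD      : [13]
DUP      : [13, 13]
NEG      : [13, -13]
GT       : [1]
NEG      : [-1]
PUSH -3  : [-1, -3]
PUSH -12 : [-1, -3, -12]
PUSH 10  : [-1, -3, -12, 10]
STORE 1  : [-1, -3, -12]
EQ       : [-1, 0]
STORE 0  : [-1]
PUSH 3   : [-1, 3]
NEG      : [-1, -3]
ADD      : [-4]
POP      : []
PUSH -50 : [-50]
DUP      : [-50, -50]
SWAP     : [-50, -50]
ADD      : [-100]
NEG      : [100]
DUP      : [100, 100]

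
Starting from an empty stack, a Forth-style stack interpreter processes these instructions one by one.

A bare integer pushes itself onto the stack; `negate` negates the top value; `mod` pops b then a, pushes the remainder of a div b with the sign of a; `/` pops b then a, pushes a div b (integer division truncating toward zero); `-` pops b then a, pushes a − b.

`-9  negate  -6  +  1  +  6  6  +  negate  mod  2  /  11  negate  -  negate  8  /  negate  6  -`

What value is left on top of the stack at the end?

-9     → [-9]
negate → [9]
-6     → [9, -6]
+      → [3]
1      → [3, 1]
+      → [4]
6      → [4, 6]
6      → [4, 6, 6]
+      → [4, 12]
negate → [4, -12]
mod    → [4]
2      → [4, 2]
/      → [2]
11     → [2, 11]
negate → [2, -11]
-      → [13]
negate → [-13]
8      → [-13, 8]
/      → [-1]
negate → [1]
6      → [1, 6]
-      → [-5]

-5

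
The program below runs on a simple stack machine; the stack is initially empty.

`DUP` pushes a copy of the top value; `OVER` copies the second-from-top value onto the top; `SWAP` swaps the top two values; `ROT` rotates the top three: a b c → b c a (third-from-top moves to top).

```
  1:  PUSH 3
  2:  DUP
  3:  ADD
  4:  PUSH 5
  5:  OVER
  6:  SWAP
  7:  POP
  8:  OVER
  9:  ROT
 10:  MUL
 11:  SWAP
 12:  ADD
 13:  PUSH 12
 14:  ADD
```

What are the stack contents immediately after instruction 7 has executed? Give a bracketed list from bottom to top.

[6, 6]

PUSH 3 : 3
DUP    : 3 3
ADD    : 6
PUSH 5 : 6 5
OVER   : 6 5 6
SWAP   : 6 6 5
POP    : 6 6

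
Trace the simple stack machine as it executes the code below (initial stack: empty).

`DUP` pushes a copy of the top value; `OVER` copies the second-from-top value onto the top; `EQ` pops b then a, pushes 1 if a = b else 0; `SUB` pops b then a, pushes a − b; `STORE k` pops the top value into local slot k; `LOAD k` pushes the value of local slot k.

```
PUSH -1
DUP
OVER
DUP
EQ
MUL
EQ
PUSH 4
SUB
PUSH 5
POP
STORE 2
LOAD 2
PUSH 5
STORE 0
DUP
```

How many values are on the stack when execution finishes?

PUSH -1 → -1
DUP     → -1 -1
OVER    → -1 -1 -1
DUP     → -1 -1 -1 -1
EQ      → -1 -1 1
MUL     → -1 -1
EQ      → 1
PUSH 4  → 1 4
SUB     → -3
PUSH 5  → -3 5
POP     → -3
STORE 2 → (empty)
LOAD 2  → -3
PUSH 5  → -3 5
STORE 0 → -3
DUP     → -3 -3

2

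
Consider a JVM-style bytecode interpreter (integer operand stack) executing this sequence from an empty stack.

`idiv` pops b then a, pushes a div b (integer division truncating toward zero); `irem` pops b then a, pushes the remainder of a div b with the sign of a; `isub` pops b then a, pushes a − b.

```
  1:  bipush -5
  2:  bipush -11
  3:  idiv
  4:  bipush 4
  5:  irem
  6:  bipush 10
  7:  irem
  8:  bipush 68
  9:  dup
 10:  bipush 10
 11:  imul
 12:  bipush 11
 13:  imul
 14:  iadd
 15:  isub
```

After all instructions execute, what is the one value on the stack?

bipush -5  -> -5
bipush -11 -> -5 -11
idiv       -> 0
bipush 4   -> 0 4
irem       -> 0
bipush 10  -> 0 10
irem       -> 0
bipush 68  -> 0 68
dup        -> 0 68 68
bipush 10  -> 0 68 68 10
imul       -> 0 68 680
bipush 11  -> 0 68 680 11
imul       -> 0 68 7480
iadd       -> 0 7548
isub       -> -7548

-7548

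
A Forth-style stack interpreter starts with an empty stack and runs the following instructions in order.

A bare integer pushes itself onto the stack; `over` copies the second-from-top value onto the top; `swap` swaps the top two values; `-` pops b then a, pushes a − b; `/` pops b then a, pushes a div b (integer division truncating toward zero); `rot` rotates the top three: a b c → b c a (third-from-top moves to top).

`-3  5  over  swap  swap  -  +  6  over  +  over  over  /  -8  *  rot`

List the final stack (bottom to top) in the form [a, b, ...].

[11, 0, 5]

-3   -> [-3]
5    -> [-3, 5]
over -> [-3, 5, -3]
swap -> [-3, -3, 5]
swap -> [-3, 5, -3]
-    -> [-3, 8]
+    -> [5]
6    -> [5, 6]
over -> [5, 6, 5]
+    -> [5, 11]
over -> [5, 11, 5]
over -> [5, 11, 5, 11]
/    -> [5, 11, 0]
-8   -> [5, 11, 0, -8]
*    -> [5, 11, 0]
rot  -> [11, 0, 5]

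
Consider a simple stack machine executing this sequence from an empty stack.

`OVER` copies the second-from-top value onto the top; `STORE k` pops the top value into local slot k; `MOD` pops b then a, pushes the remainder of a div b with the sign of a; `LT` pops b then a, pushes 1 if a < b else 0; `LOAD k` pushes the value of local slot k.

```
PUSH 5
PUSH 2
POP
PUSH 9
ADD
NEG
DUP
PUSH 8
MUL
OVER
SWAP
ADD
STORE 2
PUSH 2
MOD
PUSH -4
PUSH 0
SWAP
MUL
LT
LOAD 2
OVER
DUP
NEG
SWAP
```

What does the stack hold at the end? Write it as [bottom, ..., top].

[0, -126, 0, 0]

PUSH 5  → [5]
PUSH 2  → [5, 2]
POP     → [5]
PUSH 9  → [5, 9]
ADD     → [14]
NEG     → [-14]
DUP     → [-14, -14]
PUSH 8  → [-14, -14, 8]
MUL     → [-14, -112]
OVER    → [-14, -112, -14]
SWAP    → [-14, -14, -112]
ADD     → [-14, -126]
STORE 2 → [-14]
PUSH 2  → [-14, 2]
MOD     → [0]
PUSH -4 → [0, -4]
PUSH 0  → [0, -4, 0]
SWAP    → [0, 0, -4]
MUL     → [0, 0]
LT      → [0]
LOAD 2  → [0, -126]
OVER    → [0, -126, 0]
DUP     → [0, -126, 0, 0]
NEG     → [0, -126, 0, 0]
SWAP    → [0, -126, 0, 0]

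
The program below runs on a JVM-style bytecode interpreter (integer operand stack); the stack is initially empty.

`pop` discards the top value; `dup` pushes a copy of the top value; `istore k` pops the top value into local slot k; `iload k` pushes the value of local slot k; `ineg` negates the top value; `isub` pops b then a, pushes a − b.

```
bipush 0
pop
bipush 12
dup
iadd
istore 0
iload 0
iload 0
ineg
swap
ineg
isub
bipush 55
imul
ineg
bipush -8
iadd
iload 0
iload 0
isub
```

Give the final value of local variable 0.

bipush 0  → 0
pop       → (empty)
bipush 12 → 12
dup       → 12 12
iadd      → 24
istore 0  → (empty)
iload 0   → 24
iload 0   → 24 24
ineg      → 24 -24
swap      → -24 24
ineg      → -24 -24
isub      → 0
bipush 55 → 0 55
imul      → 0
ineg      → 0
bipush -8 → 0 -8
iadd      → -8
iload 0   → -8 24
iload 0   → -8 24 24
isub      → -8 0

24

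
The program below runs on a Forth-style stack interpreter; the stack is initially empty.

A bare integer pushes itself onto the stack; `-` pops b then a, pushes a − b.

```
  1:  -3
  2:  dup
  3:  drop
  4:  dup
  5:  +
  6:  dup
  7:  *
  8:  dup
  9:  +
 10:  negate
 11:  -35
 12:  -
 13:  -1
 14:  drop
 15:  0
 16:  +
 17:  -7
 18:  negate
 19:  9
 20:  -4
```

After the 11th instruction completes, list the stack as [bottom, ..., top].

[-72, -35]

-3     : [-3]
dup    : [-3, -3]
drop   : [-3]
dup    : [-3, -3]
+      : [-6]
dup    : [-6, -6]
*      : [36]
dup    : [36, 36]
+      : [72]
negate : [-72]
-35    : [-72, -35]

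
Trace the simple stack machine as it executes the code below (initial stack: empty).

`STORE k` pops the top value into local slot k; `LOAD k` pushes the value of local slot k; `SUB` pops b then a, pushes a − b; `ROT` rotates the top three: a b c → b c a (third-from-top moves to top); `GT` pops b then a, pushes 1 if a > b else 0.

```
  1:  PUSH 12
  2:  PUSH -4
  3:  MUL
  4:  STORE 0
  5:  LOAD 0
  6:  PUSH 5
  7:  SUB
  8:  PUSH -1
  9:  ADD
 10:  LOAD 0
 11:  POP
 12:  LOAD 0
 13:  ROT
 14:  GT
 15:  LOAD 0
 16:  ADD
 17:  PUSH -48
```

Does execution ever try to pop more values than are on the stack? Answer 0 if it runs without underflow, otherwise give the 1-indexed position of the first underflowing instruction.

13

PUSH 12 : 12
PUSH -4 : 12 -4
MUL     : -48
STORE 0 : (empty)
LOAD 0  : -48
PUSH 5  : -48 5
SUB     : -53
PUSH -1 : -53 -1
ADD     : -54
LOAD 0  : -54 -48
POP     : -54
LOAD 0  : -54 -48
ROT  — needs 3 operands, stack has 2 → underflow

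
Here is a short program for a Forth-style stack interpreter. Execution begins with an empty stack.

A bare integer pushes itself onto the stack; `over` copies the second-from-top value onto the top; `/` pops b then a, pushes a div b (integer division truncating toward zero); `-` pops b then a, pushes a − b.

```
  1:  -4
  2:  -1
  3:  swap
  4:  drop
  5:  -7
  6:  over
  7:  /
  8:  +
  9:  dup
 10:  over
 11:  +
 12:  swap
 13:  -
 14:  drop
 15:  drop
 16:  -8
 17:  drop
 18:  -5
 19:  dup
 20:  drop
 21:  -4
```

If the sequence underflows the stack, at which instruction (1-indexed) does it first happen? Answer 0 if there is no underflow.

-4    -4
-1    -4 -1
swap  -1 -4
drop  -1
-7    -1 -7
over  -1 -7 -1
/     -1 7
+     6
dup   6 6
over  6 6 6
+     6 12
swap  12 6
-     6
drop  (empty)
drop  — needs 1 operand, stack has 0 → underflow

15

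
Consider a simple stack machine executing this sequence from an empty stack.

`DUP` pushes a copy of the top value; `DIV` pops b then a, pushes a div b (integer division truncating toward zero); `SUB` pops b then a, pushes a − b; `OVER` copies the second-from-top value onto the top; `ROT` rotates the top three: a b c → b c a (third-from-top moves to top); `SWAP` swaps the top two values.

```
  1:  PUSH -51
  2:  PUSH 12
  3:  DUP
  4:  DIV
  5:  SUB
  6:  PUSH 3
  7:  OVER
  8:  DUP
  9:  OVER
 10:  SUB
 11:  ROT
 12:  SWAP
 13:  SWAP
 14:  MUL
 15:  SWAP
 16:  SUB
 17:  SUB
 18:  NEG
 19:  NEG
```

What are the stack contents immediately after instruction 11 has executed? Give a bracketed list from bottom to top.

PUSH -51  [-51]
PUSH 12   [-51, 12]
DUP       [-51, 12, 12]
DIV       [-51, 1]
SUB       [-52]
PUSH 3    [-52, 3]
OVER      [-52, 3, -52]
DUP       [-52, 3, -52, -52]
OVER      [-52, 3, -52, -52, -52]
SUB       [-52, 3, -52, 0]
ROT       [-52, -52, 0, 3]

[-52, -52, 0, 3]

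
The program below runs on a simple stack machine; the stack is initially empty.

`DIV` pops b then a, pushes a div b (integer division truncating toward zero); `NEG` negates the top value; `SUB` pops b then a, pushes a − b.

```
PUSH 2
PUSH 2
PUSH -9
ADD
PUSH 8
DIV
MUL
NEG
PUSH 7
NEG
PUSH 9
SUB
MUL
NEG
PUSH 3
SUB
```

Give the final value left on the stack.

PUSH 2  : 2
PUSH 2  : 2 2
PUSH -9 : 2 2 -9
ADD     : 2 -7
PUSH 8  : 2 -7 8
DIV     : 2 0
MUL     : 0
NEG     : 0
PUSH 7  : 0 7
NEG     : 0 -7
PUSH 9  : 0 -7 9
SUB     : 0 -16
MUL     : 0
NEG     : 0
PUSH 3  : 0 3
SUB     : -3

-3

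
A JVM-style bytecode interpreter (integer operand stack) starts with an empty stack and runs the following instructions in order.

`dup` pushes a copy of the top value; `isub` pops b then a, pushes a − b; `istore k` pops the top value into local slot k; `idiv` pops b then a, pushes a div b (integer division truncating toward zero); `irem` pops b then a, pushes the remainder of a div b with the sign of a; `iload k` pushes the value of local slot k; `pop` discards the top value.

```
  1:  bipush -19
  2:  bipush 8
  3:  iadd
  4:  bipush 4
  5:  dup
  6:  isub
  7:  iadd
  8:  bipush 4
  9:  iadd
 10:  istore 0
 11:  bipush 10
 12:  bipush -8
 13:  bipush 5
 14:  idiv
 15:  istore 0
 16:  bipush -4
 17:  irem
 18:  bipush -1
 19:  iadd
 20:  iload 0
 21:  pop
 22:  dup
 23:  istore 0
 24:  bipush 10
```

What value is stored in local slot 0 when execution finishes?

1

bipush -19 : [-19]
bipush 8   : [-19, 8]
iadd       : [-11]
bipush 4   : [-11, 4]
dup        : [-11, 4, 4]
isub       : [-11, 0]
iadd       : [-11]
bipush 4   : [-11, 4]
iadd       : [-7]
istore 0   : []
bipush 10  : [10]
bipush -8  : [10, -8]
bipush 5   : [10, -8, 5]
idiv       : [10, -1]
istore 0   : [10]
bipush -4  : [10, -4]
irem       : [2]
bipush -1  : [2, -1]
iadd       : [1]
iload 0    : [1, -1]
pop        : [1]
dup        : [1, 1]
istore 0   : [1]
bipush 10  : [1, 10]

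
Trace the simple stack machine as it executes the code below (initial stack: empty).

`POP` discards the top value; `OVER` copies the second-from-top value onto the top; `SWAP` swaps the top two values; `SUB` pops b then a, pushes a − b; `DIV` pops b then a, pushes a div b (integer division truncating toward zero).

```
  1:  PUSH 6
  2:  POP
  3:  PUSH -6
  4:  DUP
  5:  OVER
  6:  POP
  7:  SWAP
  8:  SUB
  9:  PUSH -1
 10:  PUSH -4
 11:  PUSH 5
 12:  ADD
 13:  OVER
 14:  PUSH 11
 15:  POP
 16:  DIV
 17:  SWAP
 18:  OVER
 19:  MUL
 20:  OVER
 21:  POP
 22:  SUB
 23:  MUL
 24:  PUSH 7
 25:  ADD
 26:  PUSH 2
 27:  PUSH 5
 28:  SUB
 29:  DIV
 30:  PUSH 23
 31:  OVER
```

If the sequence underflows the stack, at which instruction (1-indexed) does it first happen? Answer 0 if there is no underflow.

PUSH 6  -> [6]
POP     -> []
PUSH -6 -> [-6]
DUP     -> [-6, -6]
OVER    -> [-6, -6, -6]
POP     -> [-6, -6]
SWAP    -> [-6, -6]
SUB     -> [0]
PUSH -1 -> [0, -1]
PUSH -4 -> [0, -1, -4]
PUSH 5  -> [0, -1, -4, 5]
ADD     -> [0, -1, 1]
OVER    -> [0, -1, 1, -1]
PUSH 11 -> [0, -1, 1, -1, 11]
POP     -> [0, -1, 1, -1]
DIV     -> [0, -1, -1]
SWAP    -> [0, -1, -1]
OVER    -> [0, -1, -1, -1]
MUL     -> [0, -1, 1]
OVER    -> [0, -1, 1, -1]
POP     -> [0, -1, 1]
SUB     -> [0, -2]
MUL     -> [0]
PUSH 7  -> [0, 7]
ADD     -> [7]
PUSH 2  -> [7, 2]
PUSH 5  -> [7, 2, 5]
SUB     -> [7, -3]
DIV     -> [-2]
PUSH 23 -> [-2, 23]
OVER    -> [-2, 23, -2]

0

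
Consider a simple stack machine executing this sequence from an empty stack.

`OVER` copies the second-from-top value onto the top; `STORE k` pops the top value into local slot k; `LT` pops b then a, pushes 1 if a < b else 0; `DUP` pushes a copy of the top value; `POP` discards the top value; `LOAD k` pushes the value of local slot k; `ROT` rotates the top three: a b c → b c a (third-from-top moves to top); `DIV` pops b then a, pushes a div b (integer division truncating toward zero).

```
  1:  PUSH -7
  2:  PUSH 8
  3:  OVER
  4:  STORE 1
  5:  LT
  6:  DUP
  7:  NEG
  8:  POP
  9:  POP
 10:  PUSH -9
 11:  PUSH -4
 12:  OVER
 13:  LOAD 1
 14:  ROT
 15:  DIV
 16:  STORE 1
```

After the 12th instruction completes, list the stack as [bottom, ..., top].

PUSH -7 -> [-7]
PUSH 8  -> [-7, 8]
OVER    -> [-7, 8, -7]
STORE 1 -> [-7, 8]
LT      -> [1]
DUP     -> [1, 1]
NEG     -> [1, -1]
POP     -> [1]
POP     -> []
PUSH -9 -> [-9]
PUSH -4 -> [-9, -4]
OVER    -> [-9, -4, -9]

[-9, -4, -9]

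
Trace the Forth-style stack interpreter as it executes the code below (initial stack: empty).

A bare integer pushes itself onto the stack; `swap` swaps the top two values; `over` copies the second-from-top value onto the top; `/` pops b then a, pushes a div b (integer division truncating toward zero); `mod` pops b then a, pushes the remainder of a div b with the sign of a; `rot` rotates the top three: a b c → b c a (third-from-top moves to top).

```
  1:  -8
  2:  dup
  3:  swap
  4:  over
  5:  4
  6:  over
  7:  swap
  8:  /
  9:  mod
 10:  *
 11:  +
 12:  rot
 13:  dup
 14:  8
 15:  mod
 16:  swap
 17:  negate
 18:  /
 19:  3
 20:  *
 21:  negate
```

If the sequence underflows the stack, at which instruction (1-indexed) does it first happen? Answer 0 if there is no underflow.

12

-8   → -8
dup  → -8 -8
swap → -8 -8
over → -8 -8 -8
4    → -8 -8 -8 4
over → -8 -8 -8 4 -8
swap → -8 -8 -8 -8 4
/    → -8 -8 -8 -2
mod  → -8 -8 0
*    → -8 0
+    → -8
rot  — needs 3 operands, stack has 1 → underflow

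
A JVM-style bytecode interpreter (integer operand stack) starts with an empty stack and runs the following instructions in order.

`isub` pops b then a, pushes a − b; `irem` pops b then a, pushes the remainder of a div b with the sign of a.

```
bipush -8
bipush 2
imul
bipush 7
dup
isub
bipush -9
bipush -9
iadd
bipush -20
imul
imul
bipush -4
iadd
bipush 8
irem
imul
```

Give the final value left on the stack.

64

bipush -8   [-8]
bipush 2    [-8, 2]
imul        [-16]
bipush 7    [-16, 7]
dup         [-16, 7, 7]
isub        [-16, 0]
bipush -9   [-16, 0, -9]
bipush -9   [-16, 0, -9, -9]
iadd        [-16, 0, -18]
bipush -20  [-16, 0, -18, -20]
imul        [-16, 0, 360]
imul        [-16, 0]
bipush -4   [-16, 0, -4]
iadd        [-16, -4]
bipush 8    [-16, -4, 8]
irem        [-16, -4]
imul        [64]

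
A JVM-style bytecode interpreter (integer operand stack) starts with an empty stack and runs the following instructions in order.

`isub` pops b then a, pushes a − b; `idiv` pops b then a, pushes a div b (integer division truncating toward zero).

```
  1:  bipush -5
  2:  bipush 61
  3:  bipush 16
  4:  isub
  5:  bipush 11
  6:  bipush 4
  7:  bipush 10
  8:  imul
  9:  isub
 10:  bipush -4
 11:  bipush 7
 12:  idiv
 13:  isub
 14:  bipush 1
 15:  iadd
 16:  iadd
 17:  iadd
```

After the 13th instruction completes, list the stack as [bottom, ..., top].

bipush -5  [-5]
bipush 61  [-5, 61]
bipush 16  [-5, 61, 16]
isub       [-5, 45]
bipush 11  [-5, 45, 11]
bipush 4   [-5, 45, 11, 4]
bipush 10  [-5, 45, 11, 4, 10]
imul       [-5, 45, 11, 40]
isub       [-5, 45, -29]
bipush -4  [-5, 45, -29, -4]
bipush 7   [-5, 45, -29, -4, 7]
idiv       [-5, 45, -29, 0]
isub       [-5, 45, -29]

[-5, 45, -29]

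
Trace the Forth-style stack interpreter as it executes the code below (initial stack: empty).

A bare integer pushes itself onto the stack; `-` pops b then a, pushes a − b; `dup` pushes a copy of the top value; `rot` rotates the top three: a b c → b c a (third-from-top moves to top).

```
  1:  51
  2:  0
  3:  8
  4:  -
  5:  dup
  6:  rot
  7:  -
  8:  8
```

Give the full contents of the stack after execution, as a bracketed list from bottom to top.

51  -> [51]
0   -> [51, 0]
8   -> [51, 0, 8]
-   -> [51, -8]
dup -> [51, -8, -8]
rot -> [-8, -8, 51]
-   -> [-8, -59]
8   -> [-8, -59, 8]

[-8, -59, 8]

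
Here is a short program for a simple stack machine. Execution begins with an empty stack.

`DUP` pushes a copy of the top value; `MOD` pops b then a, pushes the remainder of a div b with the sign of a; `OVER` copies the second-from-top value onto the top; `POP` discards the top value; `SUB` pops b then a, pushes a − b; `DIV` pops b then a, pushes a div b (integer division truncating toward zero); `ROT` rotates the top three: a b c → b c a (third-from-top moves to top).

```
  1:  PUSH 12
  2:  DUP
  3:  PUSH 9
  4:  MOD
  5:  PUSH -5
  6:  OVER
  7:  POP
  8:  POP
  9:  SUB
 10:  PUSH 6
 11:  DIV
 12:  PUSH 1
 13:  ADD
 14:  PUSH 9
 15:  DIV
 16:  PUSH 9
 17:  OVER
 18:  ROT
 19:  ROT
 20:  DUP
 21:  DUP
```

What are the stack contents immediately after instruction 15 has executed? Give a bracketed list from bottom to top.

[0]

PUSH 12 → 12
DUP     → 12 12
PUSH 9  → 12 12 9
MOD     → 12 3
PUSH -5 → 12 3 -5
OVER    → 12 3 -5 3
POP     → 12 3 -5
POP     → 12 3
SUB     → 9
PUSH 6  → 9 6
DIV     → 1
PUSH 1  → 1 1
ADD     → 2
PUSH 9  → 2 9
DIV     → 0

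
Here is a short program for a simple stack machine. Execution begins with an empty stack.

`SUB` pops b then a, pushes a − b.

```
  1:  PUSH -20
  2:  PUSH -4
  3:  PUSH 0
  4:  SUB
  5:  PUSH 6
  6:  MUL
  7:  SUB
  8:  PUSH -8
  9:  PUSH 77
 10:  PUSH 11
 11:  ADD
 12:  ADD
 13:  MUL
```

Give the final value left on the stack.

320

PUSH -20 -> -20
PUSH -4  -> -20 -4
PUSH 0   -> -20 -4 0
SUB      -> -20 -4
PUSH 6   -> -20 -4 6
MUL      -> -20 -24
SUB      -> 4
PUSH -8  -> 4 -8
PUSH 77  -> 4 -8 77
PUSH 11  -> 4 -8 77 11
ADD      -> 4 -8 88
ADD      -> 4 80
MUL      -> 320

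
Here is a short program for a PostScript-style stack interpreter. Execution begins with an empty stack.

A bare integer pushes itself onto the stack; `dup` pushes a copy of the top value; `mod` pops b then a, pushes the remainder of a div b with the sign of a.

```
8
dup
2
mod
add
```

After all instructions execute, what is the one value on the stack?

8

8   -> [8]
dup -> [8, 8]
2   -> [8, 8, 2]
mod -> [8, 0]
add -> [8]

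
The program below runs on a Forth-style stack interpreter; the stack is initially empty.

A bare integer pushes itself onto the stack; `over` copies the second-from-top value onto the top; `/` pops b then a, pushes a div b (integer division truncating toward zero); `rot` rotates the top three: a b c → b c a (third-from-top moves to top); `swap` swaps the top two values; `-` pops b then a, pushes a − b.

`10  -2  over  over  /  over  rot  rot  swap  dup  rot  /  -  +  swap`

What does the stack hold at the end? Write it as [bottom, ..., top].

[-4, 10]

10    10
-2    10 -2
over  10 -2 10
over  10 -2 10 -2
/     10 -2 -5
over  10 -2 -5 -2
rot   10 -5 -2 -2
rot   10 -2 -2 -5
swap  10 -2 -5 -2
dup   10 -2 -5 -2 -2
rot   10 -2 -2 -2 -5
/     10 -2 -2 0
-     10 -2 -2
+     10 -4
swap  -4 10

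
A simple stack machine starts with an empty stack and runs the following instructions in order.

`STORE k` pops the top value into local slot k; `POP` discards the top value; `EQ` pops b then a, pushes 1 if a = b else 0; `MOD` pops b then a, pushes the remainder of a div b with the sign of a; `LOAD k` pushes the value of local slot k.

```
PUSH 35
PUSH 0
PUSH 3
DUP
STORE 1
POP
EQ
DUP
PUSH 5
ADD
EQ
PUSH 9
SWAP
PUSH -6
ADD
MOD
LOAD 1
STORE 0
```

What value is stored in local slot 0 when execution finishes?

PUSH 35  35
PUSH 0   35 0
PUSH 3   35 0 3
DUP      35 0 3 3
STORE 1  35 0 3
POP      35 0
EQ       0
DUP      0 0
PUSH 5   0 0 5
ADD      0 5
EQ       0
PUSH 9   0 9
SWAP     9 0
PUSH -6  9 0 -6
ADD      9 -6
MOD      3
LOAD 1   3 3
STORE 0  3

3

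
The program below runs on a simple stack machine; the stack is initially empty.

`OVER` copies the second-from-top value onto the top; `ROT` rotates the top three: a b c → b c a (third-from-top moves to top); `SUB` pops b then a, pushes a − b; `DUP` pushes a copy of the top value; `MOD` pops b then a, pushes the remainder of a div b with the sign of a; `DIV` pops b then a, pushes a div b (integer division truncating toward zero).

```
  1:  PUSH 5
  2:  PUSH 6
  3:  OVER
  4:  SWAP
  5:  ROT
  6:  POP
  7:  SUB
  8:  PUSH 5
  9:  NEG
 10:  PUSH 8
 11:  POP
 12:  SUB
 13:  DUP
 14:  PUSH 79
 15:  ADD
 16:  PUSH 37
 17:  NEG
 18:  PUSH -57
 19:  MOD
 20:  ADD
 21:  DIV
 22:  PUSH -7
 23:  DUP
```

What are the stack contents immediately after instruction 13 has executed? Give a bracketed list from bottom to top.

PUSH 5  [5]
PUSH 6  [5, 6]
OVER    [5, 6, 5]
SWAP    [5, 5, 6]
ROT     [5, 6, 5]
POP     [5, 6]
SUB     [-1]
PUSH 5  [-1, 5]
NEG     [-1, -5]
PUSH 8  [-1, -5, 8]
POP     [-1, -5]
SUB     [4]
DUP     [4, 4]

[4, 4]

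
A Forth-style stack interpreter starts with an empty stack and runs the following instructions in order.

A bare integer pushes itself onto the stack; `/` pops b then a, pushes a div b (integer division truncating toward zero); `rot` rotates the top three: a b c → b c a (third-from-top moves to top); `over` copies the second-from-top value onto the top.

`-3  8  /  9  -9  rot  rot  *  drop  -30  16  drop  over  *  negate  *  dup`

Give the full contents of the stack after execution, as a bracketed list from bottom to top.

-3     : [-3]
8      : [-3, 8]
/      : [0]
9      : [0, 9]
-9     : [0, 9, -9]
rot    : [9, -9, 0]
rot    : [-9, 0, 9]
*      : [-9, 0]
drop   : [-9]
-30    : [-9, -30]
16     : [-9, -30, 16]
drop   : [-9, -30]
over   : [-9, -30, -9]
*      : [-9, 270]
negate : [-9, -270]
*      : [2430]
dup    : [2430, 2430]

[2430, 2430]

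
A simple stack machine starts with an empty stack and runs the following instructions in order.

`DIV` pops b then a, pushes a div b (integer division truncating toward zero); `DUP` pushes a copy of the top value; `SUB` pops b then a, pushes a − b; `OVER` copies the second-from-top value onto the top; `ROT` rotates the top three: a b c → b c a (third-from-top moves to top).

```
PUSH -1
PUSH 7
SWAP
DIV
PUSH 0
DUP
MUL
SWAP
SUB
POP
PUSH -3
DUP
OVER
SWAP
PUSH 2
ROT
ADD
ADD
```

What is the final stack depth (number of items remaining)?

PUSH -1  -1
PUSH 7   -1 7
SWAP     7 -1
DIV      -7
PUSH 0   -7 0
DUP      -7 0 0
MUL      -7 0
SWAP     0 -7
SUB      7
POP      (empty)
PUSH -3  -3
DUP      -3 -3
OVER     -3 -3 -3
SWAP     -3 -3 -3
PUSH 2   -3 -3 -3 2
ROT      -3 -3 2 -3
ADD      -3 -3 -1
ADD      -3 -4

2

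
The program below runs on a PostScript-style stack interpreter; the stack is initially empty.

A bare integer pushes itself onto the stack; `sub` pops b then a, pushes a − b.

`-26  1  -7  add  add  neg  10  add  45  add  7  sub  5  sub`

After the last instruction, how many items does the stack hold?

1

-26 → -26
1   → -26 1
-7  → -26 1 -7
add → -26 -6
add → -32
neg → 32
10  → 32 10
add → 42
45  → 42 45
add → 87
7   → 87 7
sub → 80
5   → 80 5
sub → 75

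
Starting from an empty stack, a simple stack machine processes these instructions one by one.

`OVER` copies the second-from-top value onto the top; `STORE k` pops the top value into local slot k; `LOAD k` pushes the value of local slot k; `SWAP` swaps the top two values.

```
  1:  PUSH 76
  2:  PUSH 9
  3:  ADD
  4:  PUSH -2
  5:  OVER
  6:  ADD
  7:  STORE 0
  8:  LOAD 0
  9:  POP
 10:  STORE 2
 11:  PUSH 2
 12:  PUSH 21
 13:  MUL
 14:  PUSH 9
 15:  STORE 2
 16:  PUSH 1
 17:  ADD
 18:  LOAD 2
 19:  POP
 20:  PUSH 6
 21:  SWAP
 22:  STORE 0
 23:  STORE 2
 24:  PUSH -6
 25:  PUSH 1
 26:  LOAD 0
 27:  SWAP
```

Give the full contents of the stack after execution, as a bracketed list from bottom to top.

[-6, 43, 1]

PUSH 76  76
PUSH 9   76 9
ADD      85
PUSH -2  85 -2
OVER     85 -2 85
ADD      85 83
STORE 0  85
LOAD 0   85 83
POP      85
STORE 2  (empty)
PUSH 2   2
PUSH 21  2 21
MUL      42
PUSH 9   42 9
STORE 2  42
PUSH 1   42 1
ADD      43
LOAD 2   43 9
POP      43
PUSH 6   43 6
SWAP     6 43
STORE 0  6
STORE 2  (empty)
PUSH -6  -6
PUSH 1   -6 1
LOAD 0   -6 1 43
SWAP     -6 43 1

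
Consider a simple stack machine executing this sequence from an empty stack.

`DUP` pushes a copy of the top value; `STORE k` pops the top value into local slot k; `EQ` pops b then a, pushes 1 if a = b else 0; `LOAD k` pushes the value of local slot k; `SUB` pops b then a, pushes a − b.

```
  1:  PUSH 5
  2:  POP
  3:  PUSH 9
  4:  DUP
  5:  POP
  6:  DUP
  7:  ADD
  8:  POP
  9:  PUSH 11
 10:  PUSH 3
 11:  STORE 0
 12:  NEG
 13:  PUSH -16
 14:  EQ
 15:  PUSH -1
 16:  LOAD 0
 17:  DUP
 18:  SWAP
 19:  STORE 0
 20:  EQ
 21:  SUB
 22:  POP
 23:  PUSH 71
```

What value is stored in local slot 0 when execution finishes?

3

PUSH 5    5
POP       (empty)
PUSH 9    9
DUP       9 9
POP       9
DUP       9 9
ADD       18
POP       (empty)
PUSH 11   11
PUSH 3    11 3
STORE 0   11
NEG       -11
PUSH -16  -11 -16
EQ        0
PUSH -1   0 -1
LOAD 0    0 -1 3
DUP       0 -1 3 3
SWAP      0 -1 3 3
STORE 0   0 -1 3
EQ        0 0
SUB       0
POP       (empty)
PUSH 71   71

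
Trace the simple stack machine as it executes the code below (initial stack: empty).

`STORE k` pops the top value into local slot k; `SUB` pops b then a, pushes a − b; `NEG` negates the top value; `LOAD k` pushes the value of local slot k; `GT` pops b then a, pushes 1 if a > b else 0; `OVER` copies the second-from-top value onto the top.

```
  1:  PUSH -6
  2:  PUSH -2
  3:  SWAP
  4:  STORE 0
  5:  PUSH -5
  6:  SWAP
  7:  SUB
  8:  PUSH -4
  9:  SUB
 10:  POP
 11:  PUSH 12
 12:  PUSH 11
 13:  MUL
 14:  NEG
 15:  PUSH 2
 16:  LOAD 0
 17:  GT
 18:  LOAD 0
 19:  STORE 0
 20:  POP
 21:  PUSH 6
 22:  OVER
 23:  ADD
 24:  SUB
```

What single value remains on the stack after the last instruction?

-6

PUSH -6 : -6
PUSH -2 : -6 -2
SWAP    : -2 -6
STORE 0 : -2
PUSH -5 : -2 -5
SWAP    : -5 -2
SUB     : -3
PUSH -4 : -3 -4
SUB     : 1
POP     : (empty)
PUSH 12 : 12
PUSH 11 : 12 11
MUL     : 132
NEG     : -132
PUSH 2  : -132 2
LOAD 0  : -132 2 -6
GT      : -132 1
LOAD 0  : -132 1 -6
STORE 0 : -132 1
POP     : -132
PUSH 6  : -132 6
OVER    : -132 6 -132
ADD     : -132 -126
SUB     : -6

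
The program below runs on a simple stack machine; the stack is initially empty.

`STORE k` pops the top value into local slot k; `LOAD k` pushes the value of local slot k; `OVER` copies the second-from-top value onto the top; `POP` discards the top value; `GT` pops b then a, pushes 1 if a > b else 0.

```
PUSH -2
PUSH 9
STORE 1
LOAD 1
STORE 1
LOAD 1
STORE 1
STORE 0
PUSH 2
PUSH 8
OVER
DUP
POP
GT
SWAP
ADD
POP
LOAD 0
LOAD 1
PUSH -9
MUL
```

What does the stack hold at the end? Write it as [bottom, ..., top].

PUSH -2  [-2]
PUSH 9   [-2, 9]
STORE 1  [-2]
LOAD 1   [-2, 9]
STORE 1  [-2]
LOAD 1   [-2, 9]
STORE 1  [-2]
STORE 0  []
PUSH 2   [2]
PUSH 8   [2, 8]
OVER     [2, 8, 2]
DUP      [2, 8, 2, 2]
POP      [2, 8, 2]
GT       [2, 1]
SWAP     [1, 2]
ADD      [3]
POP      []
LOAD 0   [-2]
LOAD 1   [-2, 9]
PUSH -9  [-2, 9, -9]
MUL      [-2, -81]

[-2, -81]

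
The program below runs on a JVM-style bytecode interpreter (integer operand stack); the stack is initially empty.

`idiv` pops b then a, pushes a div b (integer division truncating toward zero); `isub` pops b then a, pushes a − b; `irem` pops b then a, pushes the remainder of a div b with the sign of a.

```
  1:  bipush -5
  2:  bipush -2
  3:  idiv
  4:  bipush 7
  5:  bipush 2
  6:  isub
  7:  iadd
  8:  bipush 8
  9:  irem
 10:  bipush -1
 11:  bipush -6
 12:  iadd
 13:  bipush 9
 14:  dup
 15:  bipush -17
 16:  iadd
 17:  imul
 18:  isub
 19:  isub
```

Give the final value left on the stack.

bipush -5   [-5]
bipush -2   [-5, -2]
idiv        [2]
bipush 7    [2, 7]
bipush 2    [2, 7, 2]
isub        [2, 5]
iadd        [7]
bipush 8    [7, 8]
irem        [7]
bipush -1   [7, -1]
bipush -6   [7, -1, -6]
iadd        [7, -7]
bipush 9    [7, -7, 9]
dup         [7, -7, 9, 9]
bipush -17  [7, -7, 9, 9, -17]
iadd        [7, -7, 9, -8]
imul        [7, -7, -72]
isub        [7, 65]
isub        [-58]

-58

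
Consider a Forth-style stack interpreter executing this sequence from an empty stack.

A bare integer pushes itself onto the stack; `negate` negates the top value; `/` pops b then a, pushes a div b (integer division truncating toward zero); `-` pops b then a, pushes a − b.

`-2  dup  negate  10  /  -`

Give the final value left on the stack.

-2     -> [-2]
dup    -> [-2, -2]
negate -> [-2, 2]
10     -> [-2, 2, 10]
/      -> [-2, 0]
-      -> [-2]

-2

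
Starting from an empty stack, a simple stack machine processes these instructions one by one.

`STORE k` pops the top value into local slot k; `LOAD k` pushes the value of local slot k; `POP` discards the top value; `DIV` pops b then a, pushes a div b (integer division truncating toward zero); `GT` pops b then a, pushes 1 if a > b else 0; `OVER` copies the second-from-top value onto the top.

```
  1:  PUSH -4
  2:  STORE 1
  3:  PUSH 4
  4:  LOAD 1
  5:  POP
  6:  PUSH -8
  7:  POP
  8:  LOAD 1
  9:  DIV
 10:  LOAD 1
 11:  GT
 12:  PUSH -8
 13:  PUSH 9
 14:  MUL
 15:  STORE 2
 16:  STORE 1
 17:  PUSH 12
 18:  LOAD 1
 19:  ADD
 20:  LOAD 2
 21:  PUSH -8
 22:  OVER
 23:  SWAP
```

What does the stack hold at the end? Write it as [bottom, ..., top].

[13, -72, -72, -8]

PUSH -4  [-4]
STORE 1  []
PUSH 4   [4]
LOAD 1   [4, -4]
POP      [4]
PUSH -8  [4, -8]
POP      [4]
LOAD 1   [4, -4]
DIV      [-1]
LOAD 1   [-1, -4]
GT       [1]
PUSH -8  [1, -8]
PUSH 9   [1, -8, 9]
MUL      [1, -72]
STORE 2  [1]
STORE 1  []
PUSH 12  [12]
LOAD 1   [12, 1]
ADD      [13]
LOAD 2   [13, -72]
PUSH -8  [13, -72, -8]
OVER     [13, -72, -8, -72]
SWAP     [13, -72, -72, -8]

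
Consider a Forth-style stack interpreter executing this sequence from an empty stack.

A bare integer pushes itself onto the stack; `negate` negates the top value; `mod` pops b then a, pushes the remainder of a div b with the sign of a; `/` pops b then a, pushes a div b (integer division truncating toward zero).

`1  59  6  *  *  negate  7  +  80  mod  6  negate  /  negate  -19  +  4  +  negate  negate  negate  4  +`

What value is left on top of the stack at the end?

1      → [1]
59     → [1, 59]
6      → [1, 59, 6]
*      → [1, 354]
*      → [354]
negate → [-354]
7      → [-354, 7]
+      → [-347]
80     → [-347, 80]
mod    → [-27]
6      → [-27, 6]
negate → [-27, -6]
/      → [4]
negate → [-4]
-19    → [-4, -19]
+      → [-23]
4      → [-23, 4]
+      → [-19]
negate → [19]
negate → [-19]
negate → [19]
4      → [19, 4]
+      → [23]

23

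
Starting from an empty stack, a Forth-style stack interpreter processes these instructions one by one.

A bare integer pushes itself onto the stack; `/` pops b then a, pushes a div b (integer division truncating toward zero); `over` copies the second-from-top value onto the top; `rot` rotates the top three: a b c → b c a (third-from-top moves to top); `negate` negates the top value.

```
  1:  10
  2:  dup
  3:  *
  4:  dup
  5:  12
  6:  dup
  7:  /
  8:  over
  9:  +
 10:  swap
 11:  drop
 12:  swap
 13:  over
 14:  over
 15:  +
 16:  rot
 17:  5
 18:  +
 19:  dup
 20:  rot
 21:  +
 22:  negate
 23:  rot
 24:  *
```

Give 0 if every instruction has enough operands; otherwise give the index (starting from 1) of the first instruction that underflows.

10     → 10
dup    → 10 10
*      → 100
dup    → 100 100
12     → 100 100 12
dup    → 100 100 12 12
/      → 100 100 1
over   → 100 100 1 100
+      → 100 100 101
swap   → 100 101 100
drop   → 100 101
swap   → 101 100
over   → 101 100 101
over   → 101 100 101 100
+      → 101 100 201
rot    → 100 201 101
5      → 100 201 101 5
+      → 100 201 106
dup    → 100 201 106 106
rot    → 100 106 106 201
+      → 100 106 307
negate → 100 106 -307
rot    → 106 -307 100
*      → 106 -30700

0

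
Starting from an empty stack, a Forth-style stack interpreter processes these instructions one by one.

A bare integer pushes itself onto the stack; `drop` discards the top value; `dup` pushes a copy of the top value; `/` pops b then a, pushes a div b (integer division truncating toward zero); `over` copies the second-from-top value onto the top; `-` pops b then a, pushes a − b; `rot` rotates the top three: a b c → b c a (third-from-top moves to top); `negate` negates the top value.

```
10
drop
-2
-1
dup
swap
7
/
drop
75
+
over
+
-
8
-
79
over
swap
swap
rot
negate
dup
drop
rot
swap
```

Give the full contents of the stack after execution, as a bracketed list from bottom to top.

10      10
drop    (empty)
-2      -2
-1      -2 -1
dup     -2 -1 -1
swap    -2 -1 -1
7       -2 -1 -1 7
/       -2 -1 0
drop    -2 -1
75      -2 -1 75
+       -2 74
over    -2 74 -2
+       -2 72
-       -74
8       -74 8
-       -82
79      -82 79
over    -82 79 -82
swap    -82 -82 79
swap    -82 79 -82
rot     79 -82 -82
negate  79 -82 82
dup     79 -82 82 82
drop    79 -82 82
rot     -82 82 79
swap    -82 79 82

[-82, 79, 82]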